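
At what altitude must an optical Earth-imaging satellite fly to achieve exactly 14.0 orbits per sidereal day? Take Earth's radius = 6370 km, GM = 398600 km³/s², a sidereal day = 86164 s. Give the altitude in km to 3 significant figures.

889 km

Required period T = 86164 / 14.0 = 6154.6 s.
From T = 2π√(a³/μ): a = (μ T²/4π²)^(1/3) = (398600 × 6154.6² / 4π²)^(1/3) = 7259 km.
Altitude h = a − R = 7259 − 6370 = 889 km.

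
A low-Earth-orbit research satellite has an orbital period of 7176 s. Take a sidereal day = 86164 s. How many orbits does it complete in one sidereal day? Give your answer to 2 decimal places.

12.01

Orbits per sidereal day = 86164 / 7176.0 = 12.007.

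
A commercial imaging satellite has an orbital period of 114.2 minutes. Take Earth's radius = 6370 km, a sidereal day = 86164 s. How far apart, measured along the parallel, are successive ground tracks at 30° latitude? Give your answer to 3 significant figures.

2760 km

T = 114.2 min = 6852.0 s.
Node shift per orbit = (6852.0/86164) × 360° = 28.63°.
Equatorial spacing = 28.63 × 111.2 km/° = 3183 km.
At 30° latitude, spacing = 3183 × cos(30°) = 2756 km.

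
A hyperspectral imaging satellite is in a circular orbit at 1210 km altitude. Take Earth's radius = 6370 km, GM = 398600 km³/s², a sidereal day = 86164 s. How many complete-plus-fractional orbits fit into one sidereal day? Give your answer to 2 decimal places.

13.12

Semi-major axis a = 6370 + 1210 = 7580 km. Period T = 2π√(a³/μ) = 2π√(7580³/398600) = 6567.7 s = 109.46 min.
Orbits per sidereal day = 86164 / 6567.7 = 13.119.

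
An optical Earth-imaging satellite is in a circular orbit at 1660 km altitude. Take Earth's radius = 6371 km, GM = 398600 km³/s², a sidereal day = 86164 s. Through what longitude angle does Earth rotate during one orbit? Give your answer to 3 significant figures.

Semi-major axis a = 6371 + 1660 = 8031 km. Period T = 2π√(a³/μ) = 2π√(8031³/398600) = 7162.5 s = 119.38 min.
During one orbit Earth rotates (7162.5 / 86164) × 360° = 29.93°.

29.9°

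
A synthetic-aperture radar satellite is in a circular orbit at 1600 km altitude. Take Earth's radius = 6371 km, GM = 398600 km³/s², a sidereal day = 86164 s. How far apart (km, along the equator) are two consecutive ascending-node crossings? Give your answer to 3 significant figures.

3290 km

Semi-major axis a = 6371 + 1600 = 7971 km. Period T = 2π√(a³/μ) = 2π√(7971³/398600) = 7082.4 s = 118.04 min.
During one orbit Earth rotates (7082.4 / 86164) × 360° = 29.59°.
At the equator that is 29.59° × (2π·6371/360) km/° = 29.59 × 111.2 = 3290 km.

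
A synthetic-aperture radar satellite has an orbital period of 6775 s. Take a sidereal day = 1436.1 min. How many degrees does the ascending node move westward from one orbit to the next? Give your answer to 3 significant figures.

28.3°

During one orbit Earth rotates (6775.0 / 86166) × 360° = 28.31°.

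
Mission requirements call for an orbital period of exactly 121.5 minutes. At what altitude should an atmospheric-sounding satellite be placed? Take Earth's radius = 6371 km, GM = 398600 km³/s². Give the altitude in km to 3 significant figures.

1760 km

T = 121.5 min = 7290.0 s.
From T = 2π√(a³/μ): a = (μ T²/4π²)^(1/3) = (398600 × 7290.0² / 4π²)^(1/3) = 8126 km.
Altitude h = a − R = 8126 − 6371 = 1755 km.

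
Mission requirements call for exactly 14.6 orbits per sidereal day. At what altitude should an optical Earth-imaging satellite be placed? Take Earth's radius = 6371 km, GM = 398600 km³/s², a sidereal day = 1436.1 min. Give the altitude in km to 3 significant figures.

Required period T = 86166 / 14.6 = 5901.8 s.
From T = 2π√(a³/μ): a = (μ T²/4π²)^(1/3) = (398600 × 5901.8² / 4π²)^(1/3) = 7059 km.
Altitude h = a − R = 7059 − 6371 = 688 km.

688 km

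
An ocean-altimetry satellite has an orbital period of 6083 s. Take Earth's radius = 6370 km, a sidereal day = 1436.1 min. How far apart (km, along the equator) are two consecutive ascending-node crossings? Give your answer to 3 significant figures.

2830 km

During one orbit Earth rotates (6083.0 / 86166) × 360° = 25.41°.
At the equator that is 25.41° × (2π·6370/360) km/° = 25.41 × 111.2 = 2826 km.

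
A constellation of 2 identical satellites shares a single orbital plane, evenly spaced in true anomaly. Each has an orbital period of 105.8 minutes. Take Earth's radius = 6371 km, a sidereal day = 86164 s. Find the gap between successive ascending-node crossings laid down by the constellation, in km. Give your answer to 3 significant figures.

1470 km

T = 105.8 min = 6348.0 s.
Single-satellite node shift = (6348.0/86164) × 360° = 26.52°.
With 2 satellites evenly phased, successive equator crossings are 26.52/2 = 13.261° apart.
That is 13.261 × 111.2 = 1475 km at the equator.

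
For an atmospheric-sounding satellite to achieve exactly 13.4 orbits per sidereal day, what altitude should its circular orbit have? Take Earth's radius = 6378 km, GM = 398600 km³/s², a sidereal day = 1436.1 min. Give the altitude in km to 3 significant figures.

Required period T = 86166 / 13.4 = 6430.3 s.
From T = 2π√(a³/μ): a = (μ T²/4π²)^(1/3) = (398600 × 6430.3² / 4π²)^(1/3) = 7474 km.
Altitude h = a − R = 7474 − 6378 = 1096 km.

1100 km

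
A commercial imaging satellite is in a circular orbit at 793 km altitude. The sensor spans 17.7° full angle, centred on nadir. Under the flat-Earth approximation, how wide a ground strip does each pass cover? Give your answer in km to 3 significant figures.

Half-angle = 17.7°/2 = 8.85°.
Swath width ≈ 2h·tan(θ/2) = 2 × 793 × tan(8.85°) = 246.9 km.

247 km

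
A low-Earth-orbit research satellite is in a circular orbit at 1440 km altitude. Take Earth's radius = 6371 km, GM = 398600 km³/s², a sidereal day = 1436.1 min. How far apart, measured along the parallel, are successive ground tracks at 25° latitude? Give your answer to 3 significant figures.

2890 km

Semi-major axis a = 6371 + 1440 = 7811 km. Period T = 2π√(a³/μ) = 2π√(7811³/398600) = 6870.2 s = 114.50 min.
Node shift per orbit = (6870.2/86166) × 360° = 28.70°.
Equatorial spacing = 28.70 × 111.2 km/° = 3192 km.
At 25° latitude, spacing = 3192 × cos(25°) = 2893 km.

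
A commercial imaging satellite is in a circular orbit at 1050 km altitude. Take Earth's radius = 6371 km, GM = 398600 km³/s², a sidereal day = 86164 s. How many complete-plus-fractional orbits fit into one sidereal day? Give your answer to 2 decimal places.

13.54

Semi-major axis a = 6371 + 1050 = 7421 km. Period T = 2π√(a³/μ) = 2π√(7421³/398600) = 6362.2 s = 106.04 min.
Orbits per sidereal day = 86164 / 6362.2 = 13.543.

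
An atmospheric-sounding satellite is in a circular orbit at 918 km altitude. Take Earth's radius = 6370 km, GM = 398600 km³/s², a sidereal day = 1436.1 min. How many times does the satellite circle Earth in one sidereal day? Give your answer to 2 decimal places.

Semi-major axis a = 6370 + 918 = 7288 km. Period T = 2π√(a³/μ) = 2π√(7288³/398600) = 6191.9 s = 103.20 min.
Orbits per sidereal day = 86166 / 6191.9 = 13.916.

13.92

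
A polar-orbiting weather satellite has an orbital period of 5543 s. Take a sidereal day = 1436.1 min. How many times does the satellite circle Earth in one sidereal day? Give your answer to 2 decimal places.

Orbits per sidereal day = 86166 / 5543.0 = 15.545.

15.55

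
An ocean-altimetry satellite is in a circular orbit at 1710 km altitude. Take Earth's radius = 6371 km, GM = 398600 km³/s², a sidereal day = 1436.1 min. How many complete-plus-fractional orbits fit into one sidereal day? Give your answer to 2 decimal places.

Semi-major axis a = 6371 + 1710 = 8081 km. Period T = 2π√(a³/μ) = 2π√(8081³/398600) = 7229.5 s = 120.49 min.
Orbits per sidereal day = 86166 / 7229.5 = 11.919.

11.92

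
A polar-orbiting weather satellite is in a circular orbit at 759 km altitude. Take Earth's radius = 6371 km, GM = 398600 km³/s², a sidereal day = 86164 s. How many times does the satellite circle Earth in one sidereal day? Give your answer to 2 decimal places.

14.38

Semi-major axis a = 6371 + 759 = 7130 km. Period T = 2π√(a³/μ) = 2π√(7130³/398600) = 5991.6 s = 99.86 min.
Orbits per sidereal day = 86164 / 5991.6 = 14.381.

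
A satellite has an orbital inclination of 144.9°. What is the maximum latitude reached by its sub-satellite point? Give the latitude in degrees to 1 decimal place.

35.1°

Retrograde orbit: the ground track reaches ±(180° − i) = ±(180 − 144.9) = ±35.1°.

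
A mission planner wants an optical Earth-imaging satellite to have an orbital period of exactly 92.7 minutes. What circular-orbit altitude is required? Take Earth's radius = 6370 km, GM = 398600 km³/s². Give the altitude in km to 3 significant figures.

T = 92.7 min = 5562.0 s.
From T = 2π√(a³/μ): a = (μ T²/4π²)^(1/3) = (398600 × 5562.0² / 4π²)^(1/3) = 6785 km.
Altitude h = a − R = 6785 − 6370 = 415 km.

415 km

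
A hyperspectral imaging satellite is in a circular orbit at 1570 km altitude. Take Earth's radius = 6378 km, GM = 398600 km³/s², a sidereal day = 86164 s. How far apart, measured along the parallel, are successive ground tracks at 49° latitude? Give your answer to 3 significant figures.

Semi-major axis a = 6378 + 1570 = 7948 km. Period T = 2π√(a³/μ) = 2π√(7948³/398600) = 7051.8 s = 117.53 min.
Node shift per orbit = (7051.8/86164) × 360° = 29.46°.
Equatorial spacing = 29.46 × 111.3 km/° = 3280 km.
At 49° latitude, spacing = 3280 × cos(49°) = 2152 km.

2150 km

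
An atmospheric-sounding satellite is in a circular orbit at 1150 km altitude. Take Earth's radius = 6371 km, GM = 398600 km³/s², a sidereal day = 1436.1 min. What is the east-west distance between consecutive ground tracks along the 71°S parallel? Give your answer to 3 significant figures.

Semi-major axis a = 6371 + 1150 = 7521 km. Period T = 2π√(a³/μ) = 2π√(7521³/398600) = 6491.2 s = 108.19 min.
Node shift per orbit = (6491.2/86166) × 360° = 27.12°.
Equatorial spacing = 27.12 × 111.2 km/° = 3016 km.
At 71° latitude, spacing = 3016 × cos(71°) = 982 km.

982 km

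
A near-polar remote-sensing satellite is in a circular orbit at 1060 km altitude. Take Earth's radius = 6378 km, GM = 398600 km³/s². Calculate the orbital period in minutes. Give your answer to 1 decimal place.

106.4 min

Semi-major axis a = 6378 + 1060 = 7438 km. Period T = 2π√(a³/μ) = 2π√(7438³/398600) = 6384.0 s = 106.40 min.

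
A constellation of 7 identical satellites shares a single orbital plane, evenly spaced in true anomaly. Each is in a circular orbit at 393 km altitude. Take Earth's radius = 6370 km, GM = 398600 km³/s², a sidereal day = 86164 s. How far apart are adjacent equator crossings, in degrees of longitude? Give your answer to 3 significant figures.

Semi-major axis a = 6370 + 393 = 6763 km. Period T = 2π√(a³/μ) = 2π√(6763³/398600) = 5535.0 s = 92.25 min.
Single-satellite node shift = (5535.0/86164) × 360° = 23.13°.
With 7 satellites evenly phased, successive equator crossings are 23.13/7 = 3.304° apart.

3.30°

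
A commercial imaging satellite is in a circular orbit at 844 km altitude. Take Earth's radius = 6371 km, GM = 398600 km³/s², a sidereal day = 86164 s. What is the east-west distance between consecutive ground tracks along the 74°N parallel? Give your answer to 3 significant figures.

781 km

Semi-major axis a = 6371 + 844 = 7215 km. Period T = 2π√(a³/μ) = 2π√(7215³/398600) = 6099.1 s = 101.65 min.
Node shift per orbit = (6099.1/86164) × 360° = 25.48°.
Equatorial spacing = 25.48 × 111.2 km/° = 2834 km.
At 74° latitude, spacing = 2834 × cos(74°) = 781 km.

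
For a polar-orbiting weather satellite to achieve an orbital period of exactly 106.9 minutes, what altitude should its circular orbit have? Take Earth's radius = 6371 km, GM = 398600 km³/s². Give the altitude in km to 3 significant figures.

1090 km

T = 106.9 min = 6414.0 s.
From T = 2π√(a³/μ): a = (μ T²/4π²)^(1/3) = (398600 × 6414.0² / 4π²)^(1/3) = 7461 km.
Altitude h = a − R = 7461 − 6371 = 1090 km.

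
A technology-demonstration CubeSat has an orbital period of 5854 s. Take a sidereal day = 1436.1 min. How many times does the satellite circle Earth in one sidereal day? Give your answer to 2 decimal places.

14.72

Orbits per sidereal day = 86166 / 5854.0 = 14.719.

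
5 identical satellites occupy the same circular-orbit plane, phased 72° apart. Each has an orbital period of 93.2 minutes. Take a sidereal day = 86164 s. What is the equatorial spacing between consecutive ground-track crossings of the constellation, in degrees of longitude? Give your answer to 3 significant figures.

4.67°

T = 93.2 min = 5592.0 s.
Single-satellite node shift = (5592.0/86164) × 360° = 23.36°.
With 5 satellites evenly phased, successive equator crossings are 23.36/5 = 4.673° apart.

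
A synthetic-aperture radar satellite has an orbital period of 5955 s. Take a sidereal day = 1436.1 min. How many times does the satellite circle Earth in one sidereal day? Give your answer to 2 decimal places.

Orbits per sidereal day = 86166 / 5955.0 = 14.470.

14.47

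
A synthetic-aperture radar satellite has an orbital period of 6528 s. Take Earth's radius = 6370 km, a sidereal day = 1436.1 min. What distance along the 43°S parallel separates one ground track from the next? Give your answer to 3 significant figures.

Node shift per orbit = (6528.0/86166) × 360° = 27.27°.
Equatorial spacing = 27.27 × 111.2 km/° = 3032 km.
At 43° latitude, spacing = 3032 × cos(43°) = 2218 km.

2220 km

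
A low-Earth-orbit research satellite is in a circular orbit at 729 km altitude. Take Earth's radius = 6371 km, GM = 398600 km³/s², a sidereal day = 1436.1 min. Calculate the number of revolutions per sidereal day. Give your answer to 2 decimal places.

14.47

Semi-major axis a = 6371 + 729 = 7100 km. Period T = 2π√(a³/μ) = 2π√(7100³/398600) = 5953.9 s = 99.23 min.
Orbits per sidereal day = 86166 / 5953.9 = 14.472.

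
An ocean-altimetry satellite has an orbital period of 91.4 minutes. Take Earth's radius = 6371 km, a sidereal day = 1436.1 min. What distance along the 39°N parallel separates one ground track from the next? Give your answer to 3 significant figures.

1980 km

T = 91.4 min = 5484.0 s.
Node shift per orbit = (5484.0/86166) × 360° = 22.91°.
Equatorial spacing = 22.91 × 111.2 km/° = 2548 km.
At 39° latitude, spacing = 2548 × cos(39°) = 1980 km.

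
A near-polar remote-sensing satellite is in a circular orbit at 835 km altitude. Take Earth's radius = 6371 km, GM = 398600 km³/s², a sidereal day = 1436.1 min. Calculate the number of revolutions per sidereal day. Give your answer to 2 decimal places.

Semi-major axis a = 6371 + 835 = 7206 km. Period T = 2π√(a³/μ) = 2π√(7206³/398600) = 6087.7 s = 101.46 min.
Orbits per sidereal day = 86166 / 6087.7 = 14.154.

14.15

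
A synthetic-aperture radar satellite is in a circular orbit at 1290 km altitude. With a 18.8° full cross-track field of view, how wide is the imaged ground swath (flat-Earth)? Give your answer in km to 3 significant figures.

427 km

Half-angle = 18.8°/2 = 9.4°.
Swath width ≈ 2h·tan(θ/2) = 2 × 1290 × tan(9.4°) = 427.1 km.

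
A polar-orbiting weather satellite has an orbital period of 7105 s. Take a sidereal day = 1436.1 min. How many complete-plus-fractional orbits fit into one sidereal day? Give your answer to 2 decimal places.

12.13

Orbits per sidereal day = 86166 / 7105.0 = 12.128.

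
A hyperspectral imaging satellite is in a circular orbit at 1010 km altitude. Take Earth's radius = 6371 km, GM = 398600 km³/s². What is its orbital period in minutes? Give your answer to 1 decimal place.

Semi-major axis a = 6371 + 1010 = 7381 km. Period T = 2π√(a³/μ) = 2π√(7381³/398600) = 6310.8 s = 105.18 min.

105.2 min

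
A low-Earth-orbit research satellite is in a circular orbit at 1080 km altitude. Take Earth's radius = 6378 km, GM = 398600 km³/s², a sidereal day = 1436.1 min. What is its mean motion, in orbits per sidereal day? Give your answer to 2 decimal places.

13.44

Semi-major axis a = 6378 + 1080 = 7458 km. Period T = 2π√(a³/μ) = 2π√(7458³/398600) = 6409.8 s = 106.83 min.
Orbits per sidereal day = 86166 / 6409.8 = 13.443.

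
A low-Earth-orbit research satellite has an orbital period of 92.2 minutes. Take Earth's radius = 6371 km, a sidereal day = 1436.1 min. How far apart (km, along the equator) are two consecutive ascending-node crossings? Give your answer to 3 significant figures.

2570 km

T = 92.2 min = 5532.0 s.
During one orbit Earth rotates (5532.0 / 86166) × 360° = 23.11°.
At the equator that is 23.11° × (2π·6371/360) km/° = 23.11 × 111.2 = 2570 km.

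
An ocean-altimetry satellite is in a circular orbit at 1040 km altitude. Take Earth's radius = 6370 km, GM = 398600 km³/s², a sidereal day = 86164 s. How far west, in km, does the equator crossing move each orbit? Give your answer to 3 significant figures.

2950 km

Semi-major axis a = 6370 + 1040 = 7410 km. Period T = 2π√(a³/μ) = 2π√(7410³/398600) = 6348.0 s = 105.80 min.
During one orbit Earth rotates (6348.0 / 86164) × 360° = 26.52°.
At the equator that is 26.52° × (2π·6370/360) km/° = 26.52 × 111.2 = 2949 km.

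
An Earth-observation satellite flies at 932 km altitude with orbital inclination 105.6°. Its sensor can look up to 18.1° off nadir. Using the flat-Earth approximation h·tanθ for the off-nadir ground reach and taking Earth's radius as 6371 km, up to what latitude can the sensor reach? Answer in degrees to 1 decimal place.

Retrograde orbit: the ground track reaches ±(180° − i) = ±(180 − 105.6) = ±74.4°.
Sensor half-swath on the ground ≈ 932·tan(18.1°) = 305 km = 2.74° of latitude.
Maximum observable latitude ≈ 74.4 + 2.74 = 77.1°.

77.1°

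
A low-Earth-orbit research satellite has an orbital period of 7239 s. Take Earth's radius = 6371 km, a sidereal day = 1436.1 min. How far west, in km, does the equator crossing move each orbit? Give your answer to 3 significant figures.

During one orbit Earth rotates (7239.0 / 86166) × 360° = 30.24°.
At the equator that is 30.24° × (2π·6371/360) km/° = 30.24 × 111.2 = 3363 km.

3360 km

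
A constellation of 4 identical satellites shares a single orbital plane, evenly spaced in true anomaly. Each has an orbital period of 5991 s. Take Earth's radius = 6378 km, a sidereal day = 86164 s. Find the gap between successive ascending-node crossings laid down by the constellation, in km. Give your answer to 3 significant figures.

Single-satellite node shift = (5991.0/86164) × 360° = 25.03°.
With 4 satellites evenly phased, successive equator crossings are 25.03/4 = 6.258° apart.
That is 6.258 × 111.3 = 697 km at the equator.

697 km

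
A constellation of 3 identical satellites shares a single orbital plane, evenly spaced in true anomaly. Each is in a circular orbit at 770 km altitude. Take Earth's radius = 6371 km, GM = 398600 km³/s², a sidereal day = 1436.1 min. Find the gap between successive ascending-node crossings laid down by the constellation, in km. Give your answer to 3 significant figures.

930 km

Semi-major axis a = 6371 + 770 = 7141 km. Period T = 2π√(a³/μ) = 2π√(7141³/398600) = 6005.5 s = 100.09 min.
Single-satellite node shift = (6005.5/86166) × 360° = 25.09°.
With 3 satellites evenly phased, successive equator crossings are 25.09/3 = 8.364° apart.
That is 8.364 × 111.2 = 930 km at the equator.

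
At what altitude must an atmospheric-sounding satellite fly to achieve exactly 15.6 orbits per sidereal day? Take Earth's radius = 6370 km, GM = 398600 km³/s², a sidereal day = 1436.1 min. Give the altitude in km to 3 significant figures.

Required period T = 86166 / 15.6 = 5523.5 s.
From T = 2π√(a³/μ): a = (μ T²/4π²)^(1/3) = (398600 × 5523.5² / 4π²)^(1/3) = 6754 km.
Altitude h = a − R = 6754 − 6370 = 384 km.

384 km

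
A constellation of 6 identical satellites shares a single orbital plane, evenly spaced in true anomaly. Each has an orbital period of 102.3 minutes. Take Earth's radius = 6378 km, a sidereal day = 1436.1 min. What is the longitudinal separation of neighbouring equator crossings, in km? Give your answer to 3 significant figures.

476 km

T = 102.3 min = 6138.0 s.
Single-satellite node shift = (6138.0/86166) × 360° = 25.64°.
With 6 satellites evenly phased, successive equator crossings are 25.64/6 = 4.274° apart.
That is 4.274 × 111.3 = 476 km at the equator.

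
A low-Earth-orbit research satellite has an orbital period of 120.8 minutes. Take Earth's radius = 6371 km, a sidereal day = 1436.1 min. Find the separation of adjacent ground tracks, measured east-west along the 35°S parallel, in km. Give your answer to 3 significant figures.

2760 km

T = 120.8 min = 7248.0 s.
Node shift per orbit = (7248.0/86166) × 360° = 30.28°.
Equatorial spacing = 30.28 × 111.2 km/° = 3367 km.
At 35° latitude, spacing = 3367 × cos(35°) = 2758 km.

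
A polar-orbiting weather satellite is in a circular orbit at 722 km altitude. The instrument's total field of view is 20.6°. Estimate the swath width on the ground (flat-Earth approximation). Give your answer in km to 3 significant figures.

Half-angle = 20.6°/2 = 10.3°.
Swath width ≈ 2h·tan(θ/2) = 2 × 722 × tan(10.3°) = 262.4 km.

262 km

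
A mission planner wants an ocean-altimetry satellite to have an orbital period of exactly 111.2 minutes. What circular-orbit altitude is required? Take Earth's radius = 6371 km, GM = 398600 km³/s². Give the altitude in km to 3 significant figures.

T = 111.2 min = 6672.0 s.
From T = 2π√(a³/μ): a = (μ T²/4π²)^(1/3) = (398600 × 6672.0² / 4π²)^(1/3) = 7660 km.
Altitude h = a − R = 7660 − 6371 = 1289 km.

1290 km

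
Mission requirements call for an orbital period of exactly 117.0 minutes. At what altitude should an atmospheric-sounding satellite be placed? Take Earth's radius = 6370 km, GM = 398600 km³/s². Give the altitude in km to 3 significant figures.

T = 117.0 min = 7020.0 s.
From T = 2π√(a³/μ): a = (μ T²/4π²)^(1/3) = (398600 × 7020.0² / 4π²)^(1/3) = 7924 km.
Altitude h = a − R = 7924 − 6370 = 1554 km.

1550 km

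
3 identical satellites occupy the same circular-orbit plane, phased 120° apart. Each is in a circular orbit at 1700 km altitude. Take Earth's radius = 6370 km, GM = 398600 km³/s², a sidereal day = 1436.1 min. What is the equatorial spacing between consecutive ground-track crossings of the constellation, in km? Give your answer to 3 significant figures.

1120 km

Semi-major axis a = 6370 + 1700 = 8070 km. Period T = 2π√(a³/μ) = 2π√(8070³/398600) = 7214.8 s = 120.25 min.
Single-satellite node shift = (7214.8/86166) × 360° = 30.14°.
With 3 satellites evenly phased, successive equator crossings are 30.14/3 = 10.048° apart.
That is 10.048 × 111.2 = 1117 km at the equator.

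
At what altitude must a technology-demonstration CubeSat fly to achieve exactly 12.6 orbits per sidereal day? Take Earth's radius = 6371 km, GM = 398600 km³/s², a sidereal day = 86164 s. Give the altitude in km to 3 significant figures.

1420 km

Required period T = 86164 / 12.6 = 6838.4 s.
From T = 2π√(a³/μ): a = (μ T²/4π²)^(1/3) = (398600 × 6838.4² / 4π²)^(1/3) = 7787 km.
Altitude h = a − R = 7787 − 6371 = 1416 km.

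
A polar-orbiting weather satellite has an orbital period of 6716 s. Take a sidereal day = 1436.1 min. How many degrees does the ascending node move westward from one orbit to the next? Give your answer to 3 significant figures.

28.1°

During one orbit Earth rotates (6716.0 / 86166) × 360° = 28.06°.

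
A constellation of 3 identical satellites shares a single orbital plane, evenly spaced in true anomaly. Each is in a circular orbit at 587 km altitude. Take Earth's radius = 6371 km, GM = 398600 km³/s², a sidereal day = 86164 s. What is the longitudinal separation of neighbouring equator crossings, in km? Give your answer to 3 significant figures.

Semi-major axis a = 6371 + 587 = 6958 km. Period T = 2π√(a³/μ) = 2π√(6958³/398600) = 5776.1 s = 96.27 min.
Single-satellite node shift = (5776.1/86164) × 360° = 24.13°.
With 3 satellites evenly phased, successive equator crossings are 24.13/3 = 8.044° apart.
That is 8.044 × 111.2 = 894 km at the equator.

894 km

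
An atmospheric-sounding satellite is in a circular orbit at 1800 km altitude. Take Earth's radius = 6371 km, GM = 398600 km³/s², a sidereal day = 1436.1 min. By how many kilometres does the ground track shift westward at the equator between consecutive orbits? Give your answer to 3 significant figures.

Semi-major axis a = 6371 + 1800 = 8171 km. Period T = 2π√(a³/μ) = 2π√(8171³/398600) = 7350.6 s = 122.51 min.
During one orbit Earth rotates (7350.6 / 86166) × 360° = 30.71°.
At the equator that is 30.71° × (2π·6371/360) km/° = 30.71 × 111.2 = 3415 km.

3410 km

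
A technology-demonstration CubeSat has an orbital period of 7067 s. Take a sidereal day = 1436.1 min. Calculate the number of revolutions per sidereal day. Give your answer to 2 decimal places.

12.19

Orbits per sidereal day = 86166 / 7067.0 = 12.193.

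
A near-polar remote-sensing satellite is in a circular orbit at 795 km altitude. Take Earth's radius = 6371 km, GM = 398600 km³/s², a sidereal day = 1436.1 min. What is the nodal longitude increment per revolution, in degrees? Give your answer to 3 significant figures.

Semi-major axis a = 6371 + 795 = 7166 km. Period T = 2π√(a³/μ) = 2π√(7166³/398600) = 6037.1 s = 100.62 min.
During one orbit Earth rotates (6037.1 / 86166) × 360° = 25.22°.

25.2°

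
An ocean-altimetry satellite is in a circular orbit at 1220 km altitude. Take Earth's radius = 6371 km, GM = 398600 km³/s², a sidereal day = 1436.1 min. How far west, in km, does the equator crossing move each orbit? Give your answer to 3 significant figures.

3060 km

Semi-major axis a = 6371 + 1220 = 7591 km. Period T = 2π√(a³/μ) = 2π√(7591³/398600) = 6582.0 s = 109.70 min.
During one orbit Earth rotates (6582.0 / 86166) × 360° = 27.50°.
At the equator that is 27.50° × (2π·6371/360) km/° = 27.50 × 111.2 = 3058 km.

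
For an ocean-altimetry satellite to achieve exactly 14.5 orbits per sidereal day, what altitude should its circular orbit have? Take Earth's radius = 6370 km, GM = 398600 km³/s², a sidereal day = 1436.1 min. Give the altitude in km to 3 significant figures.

721 km

Required period T = 86166 / 14.5 = 5942.5 s.
From T = 2π√(a³/μ): a = (μ T²/4π²)^(1/3) = (398600 × 5942.5² / 4π²)^(1/3) = 7091 km.
Altitude h = a − R = 7091 − 6370 = 721 km.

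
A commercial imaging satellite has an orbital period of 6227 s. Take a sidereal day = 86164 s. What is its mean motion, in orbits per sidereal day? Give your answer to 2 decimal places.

13.84

Orbits per sidereal day = 86164 / 6227.0 = 13.837.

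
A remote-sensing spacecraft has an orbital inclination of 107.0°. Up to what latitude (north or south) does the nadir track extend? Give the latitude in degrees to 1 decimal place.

73.0°

Retrograde orbit: the ground track reaches ±(180° − i) = ±(180 − 107.0) = ±73.0°.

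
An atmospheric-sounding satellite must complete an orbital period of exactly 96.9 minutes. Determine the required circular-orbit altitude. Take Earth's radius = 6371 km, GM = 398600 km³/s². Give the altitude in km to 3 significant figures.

617 km

T = 96.9 min = 5814.0 s.
From T = 2π√(a³/μ): a = (μ T²/4π²)^(1/3) = (398600 × 5814.0² / 4π²)^(1/3) = 6988 km.
Altitude h = a − R = 6988 − 6371 = 617 km.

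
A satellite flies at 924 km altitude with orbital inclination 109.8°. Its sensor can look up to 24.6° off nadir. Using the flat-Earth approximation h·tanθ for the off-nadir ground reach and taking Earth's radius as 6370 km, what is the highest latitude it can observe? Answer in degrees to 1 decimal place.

74.0°

Retrograde orbit: the ground track reaches ±(180° − i) = ±(180 − 109.8) = ±70.2°.
Sensor half-swath on the ground ≈ 924·tan(24.6°) = 423 km = 3.81° of latitude.
Maximum observable latitude ≈ 70.2 + 3.81 = 74.0°.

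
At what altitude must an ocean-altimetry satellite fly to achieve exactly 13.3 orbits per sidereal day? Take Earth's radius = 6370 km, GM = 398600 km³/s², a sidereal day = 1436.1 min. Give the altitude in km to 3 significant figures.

1140 km

Required period T = 86166 / 13.3 = 6478.6 s.
From T = 2π√(a³/μ): a = (μ T²/4π²)^(1/3) = (398600 × 6478.6² / 4π²)^(1/3) = 7511 km.
Altitude h = a − R = 7511 − 6370 = 1141 km.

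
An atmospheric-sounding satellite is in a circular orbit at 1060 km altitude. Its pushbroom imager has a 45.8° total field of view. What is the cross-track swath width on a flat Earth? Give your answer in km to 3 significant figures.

Half-angle = 45.8°/2 = 22.9°.
Swath width ≈ 2h·tan(θ/2) = 2 × 1060 × tan(22.9°) = 895.5 km.

896 km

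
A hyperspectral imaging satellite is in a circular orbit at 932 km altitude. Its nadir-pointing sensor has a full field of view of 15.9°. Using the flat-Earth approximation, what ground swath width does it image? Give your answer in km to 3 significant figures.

260 km

Half-angle = 15.9°/2 = 7.95°.
Swath width ≈ 2h·tan(θ/2) = 2 × 932 × tan(7.95°) = 260.3 km.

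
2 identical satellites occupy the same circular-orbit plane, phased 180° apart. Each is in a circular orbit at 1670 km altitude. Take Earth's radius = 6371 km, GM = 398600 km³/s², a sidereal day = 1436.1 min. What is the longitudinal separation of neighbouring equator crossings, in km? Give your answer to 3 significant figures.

Semi-major axis a = 6371 + 1670 = 8041 km. Period T = 2π√(a³/μ) = 2π√(8041³/398600) = 7175.9 s = 119.60 min.
Single-satellite node shift = (7175.9/86166) × 360° = 29.98°.
With 2 satellites evenly phased, successive equator crossings are 29.98/2 = 14.990° apart.
That is 14.990 × 111.2 = 1667 km at the equator.

1670 km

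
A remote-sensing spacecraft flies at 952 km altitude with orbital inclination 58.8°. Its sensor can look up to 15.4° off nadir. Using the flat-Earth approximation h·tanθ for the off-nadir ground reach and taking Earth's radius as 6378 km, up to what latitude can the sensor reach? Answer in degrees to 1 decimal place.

For a prograde orbit the ground track reaches latitude ±i = ±58.8°.
Sensor half-swath on the ground ≈ 952·tan(15.4°) = 262 km = 2.36° of latitude.
Maximum observable latitude ≈ 58.8 + 2.36 = 61.2°.

61.2°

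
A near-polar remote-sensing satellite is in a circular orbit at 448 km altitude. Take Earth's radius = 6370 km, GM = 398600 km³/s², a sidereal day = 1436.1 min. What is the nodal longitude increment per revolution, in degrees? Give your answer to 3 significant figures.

Semi-major axis a = 6370 + 448 = 6818 km. Period T = 2π√(a³/μ) = 2π√(6818³/398600) = 5602.7 s = 93.38 min.
During one orbit Earth rotates (5602.7 / 86166) × 360° = 23.41°.

23.4°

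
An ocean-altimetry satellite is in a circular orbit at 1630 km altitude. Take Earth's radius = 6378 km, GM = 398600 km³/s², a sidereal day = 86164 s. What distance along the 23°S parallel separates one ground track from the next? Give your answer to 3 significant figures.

3050 km

Semi-major axis a = 6378 + 1630 = 8008 km. Period T = 2π√(a³/μ) = 2π√(8008³/398600) = 7131.8 s = 118.86 min.
Node shift per orbit = (7131.8/86164) × 360° = 29.80°.
Equatorial spacing = 29.80 × 111.3 km/° = 3317 km.
At 23° latitude, spacing = 3317 × cos(23°) = 3053 km.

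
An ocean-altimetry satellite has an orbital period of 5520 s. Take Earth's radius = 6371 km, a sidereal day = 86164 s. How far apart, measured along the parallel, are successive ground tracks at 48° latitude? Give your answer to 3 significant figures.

Node shift per orbit = (5520.0/86164) × 360° = 23.06°.
Equatorial spacing = 23.06 × 111.2 km/° = 2564 km.
At 48° latitude, spacing = 2564 × cos(48°) = 1716 km.

1720 km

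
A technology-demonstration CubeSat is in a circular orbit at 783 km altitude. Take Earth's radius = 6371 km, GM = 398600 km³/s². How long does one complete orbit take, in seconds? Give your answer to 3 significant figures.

6020 seconds

Semi-major axis a = 6371 + 783 = 7154 km. Period T = 2π√(a³/μ) = 2π√(7154³/398600) = 6021.9 s = 100.37 min.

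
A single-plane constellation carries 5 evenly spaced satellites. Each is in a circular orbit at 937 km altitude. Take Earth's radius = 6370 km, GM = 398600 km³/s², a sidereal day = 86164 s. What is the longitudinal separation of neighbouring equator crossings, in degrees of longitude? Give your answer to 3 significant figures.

5.19°

Semi-major axis a = 6370 + 937 = 7307 km. Period T = 2π√(a³/μ) = 2π√(7307³/398600) = 6216.1 s = 103.60 min.
Single-satellite node shift = (6216.1/86164) × 360° = 25.97°.
With 5 satellites evenly phased, successive equator crossings are 25.97/5 = 5.194° apart.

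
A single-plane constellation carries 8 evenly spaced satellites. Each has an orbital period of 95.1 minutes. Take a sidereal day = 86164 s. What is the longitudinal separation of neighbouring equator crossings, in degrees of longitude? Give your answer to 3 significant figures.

T = 95.1 min = 5706.0 s.
Single-satellite node shift = (5706.0/86164) × 360° = 23.84°.
With 8 satellites evenly phased, successive equator crossings are 23.84/8 = 2.980° apart.

2.98°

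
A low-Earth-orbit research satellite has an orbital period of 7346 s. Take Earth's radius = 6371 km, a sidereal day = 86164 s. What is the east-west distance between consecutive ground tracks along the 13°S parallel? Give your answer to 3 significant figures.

3330 km

Node shift per orbit = (7346.0/86164) × 360° = 30.69°.
Equatorial spacing = 30.69 × 111.2 km/° = 3413 km.
At 13° latitude, spacing = 3413 × cos(13°) = 3325 km.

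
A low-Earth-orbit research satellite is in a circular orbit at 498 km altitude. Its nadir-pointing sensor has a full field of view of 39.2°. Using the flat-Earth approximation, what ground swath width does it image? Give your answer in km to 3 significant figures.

Half-angle = 39.2°/2 = 19.6°.
Swath width ≈ 2h·tan(θ/2) = 2 × 498 × tan(19.6°) = 354.7 km.

355 km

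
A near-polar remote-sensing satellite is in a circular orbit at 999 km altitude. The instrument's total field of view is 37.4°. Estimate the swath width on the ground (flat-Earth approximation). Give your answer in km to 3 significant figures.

676 km

Half-angle = 37.4°/2 = 18.7°.
Swath width ≈ 2h·tan(θ/2) = 2 × 999 × tan(18.7°) = 676.3 km.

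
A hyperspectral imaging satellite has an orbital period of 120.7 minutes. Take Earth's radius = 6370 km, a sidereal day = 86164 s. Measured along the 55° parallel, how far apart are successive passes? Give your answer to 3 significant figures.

T = 120.7 min = 7242.0 s.
Node shift per orbit = (7242.0/86164) × 360° = 30.26°.
Equatorial spacing = 30.26 × 111.2 km/° = 3364 km.
At 55° latitude, spacing = 3364 × cos(55°) = 1929 km.

1930 km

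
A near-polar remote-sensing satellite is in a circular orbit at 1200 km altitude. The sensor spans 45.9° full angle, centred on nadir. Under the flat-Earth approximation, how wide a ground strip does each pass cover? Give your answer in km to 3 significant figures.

Half-angle = 45.9°/2 = 22.95°.
Swath width ≈ 2h·tan(θ/2) = 2 × 1200 × tan(22.95°) = 1016.3 km.

1020 km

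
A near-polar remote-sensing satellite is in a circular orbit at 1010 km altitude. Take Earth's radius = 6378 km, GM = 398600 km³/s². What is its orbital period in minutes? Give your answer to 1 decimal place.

Semi-major axis a = 6378 + 1010 = 7388 km. Period T = 2π√(a³/μ) = 2π√(7388³/398600) = 6319.8 s = 105.33 min.

105.3 min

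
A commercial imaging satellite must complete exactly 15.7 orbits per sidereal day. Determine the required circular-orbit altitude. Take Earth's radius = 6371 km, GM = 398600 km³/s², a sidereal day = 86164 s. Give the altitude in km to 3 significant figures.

Required period T = 86164 / 15.7 = 5488.2 s.
From T = 2π√(a³/μ): a = (μ T²/4π²)^(1/3) = (398600 × 5488.2² / 4π²)^(1/3) = 6725 km.
Altitude h = a − R = 6725 − 6371 = 354 km.

354 km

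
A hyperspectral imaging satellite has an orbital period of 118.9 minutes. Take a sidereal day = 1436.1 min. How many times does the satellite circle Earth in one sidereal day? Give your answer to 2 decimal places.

T = 118.9 min = 7134.0 s.
Orbits per sidereal day = 86166 / 7134.0 = 12.078.

12.08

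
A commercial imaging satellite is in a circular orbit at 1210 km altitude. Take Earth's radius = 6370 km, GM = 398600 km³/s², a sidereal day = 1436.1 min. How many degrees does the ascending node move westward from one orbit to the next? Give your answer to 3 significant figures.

27.4°

Semi-major axis a = 6370 + 1210 = 7580 km. Period T = 2π√(a³/μ) = 2π√(7580³/398600) = 6567.7 s = 109.46 min.
During one orbit Earth rotates (6567.7 / 86166) × 360° = 27.44°.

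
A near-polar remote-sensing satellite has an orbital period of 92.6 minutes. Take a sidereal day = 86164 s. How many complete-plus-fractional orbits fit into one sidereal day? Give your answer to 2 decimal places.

T = 92.6 min = 5556.0 s.
Orbits per sidereal day = 86164 / 5556.0 = 15.508.

15.51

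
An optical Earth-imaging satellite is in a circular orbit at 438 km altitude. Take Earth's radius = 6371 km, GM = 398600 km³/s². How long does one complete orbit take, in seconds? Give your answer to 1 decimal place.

5591.6 seconds

Semi-major axis a = 6371 + 438 = 6809 km. Period T = 2π√(a³/μ) = 2π√(6809³/398600) = 5591.6 s = 93.19 min.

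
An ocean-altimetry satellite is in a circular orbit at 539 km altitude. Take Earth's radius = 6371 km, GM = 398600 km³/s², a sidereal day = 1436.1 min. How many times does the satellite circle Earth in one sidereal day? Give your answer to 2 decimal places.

Semi-major axis a = 6371 + 539 = 6910 km. Period T = 2π√(a³/μ) = 2π√(6910³/398600) = 5716.5 s = 95.27 min.
Orbits per sidereal day = 86166 / 5716.5 = 15.073.

15.07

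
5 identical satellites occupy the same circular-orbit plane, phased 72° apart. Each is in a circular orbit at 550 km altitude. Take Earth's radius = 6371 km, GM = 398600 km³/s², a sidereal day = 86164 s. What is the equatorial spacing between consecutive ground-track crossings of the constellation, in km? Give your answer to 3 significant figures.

Semi-major axis a = 6371 + 550 = 6921 km. Period T = 2π√(a³/μ) = 2π√(6921³/398600) = 5730.1 s = 95.50 min.
Single-satellite node shift = (5730.1/86164) × 360° = 23.94°.
With 5 satellites evenly phased, successive equator crossings are 23.94/5 = 4.788° apart.
That is 4.788 × 111.2 = 532 km at the equator.

532 km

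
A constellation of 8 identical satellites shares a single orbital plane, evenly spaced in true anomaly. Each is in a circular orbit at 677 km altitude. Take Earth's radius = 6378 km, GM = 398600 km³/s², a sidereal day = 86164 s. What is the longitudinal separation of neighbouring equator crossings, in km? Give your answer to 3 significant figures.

Semi-major axis a = 6378 + 677 = 7055 km. Period T = 2π√(a³/μ) = 2π√(7055³/398600) = 5897.3 s = 98.29 min.
Single-satellite node shift = (5897.3/86164) × 360° = 24.64°.
With 8 satellites evenly phased, successive equator crossings are 24.64/8 = 3.080° apart.
That is 3.080 × 111.3 = 343 km at the equator.

343 km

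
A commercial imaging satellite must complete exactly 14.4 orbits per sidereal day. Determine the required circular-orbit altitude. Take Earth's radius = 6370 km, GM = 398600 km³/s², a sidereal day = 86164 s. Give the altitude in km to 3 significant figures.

Required period T = 86164 / 14.4 = 5983.6 s.
From T = 2π√(a³/μ): a = (μ T²/4π²)^(1/3) = (398600 × 5983.6² / 4π²)^(1/3) = 7124 km.
Altitude h = a − R = 7124 − 6370 = 754 km.

754 km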